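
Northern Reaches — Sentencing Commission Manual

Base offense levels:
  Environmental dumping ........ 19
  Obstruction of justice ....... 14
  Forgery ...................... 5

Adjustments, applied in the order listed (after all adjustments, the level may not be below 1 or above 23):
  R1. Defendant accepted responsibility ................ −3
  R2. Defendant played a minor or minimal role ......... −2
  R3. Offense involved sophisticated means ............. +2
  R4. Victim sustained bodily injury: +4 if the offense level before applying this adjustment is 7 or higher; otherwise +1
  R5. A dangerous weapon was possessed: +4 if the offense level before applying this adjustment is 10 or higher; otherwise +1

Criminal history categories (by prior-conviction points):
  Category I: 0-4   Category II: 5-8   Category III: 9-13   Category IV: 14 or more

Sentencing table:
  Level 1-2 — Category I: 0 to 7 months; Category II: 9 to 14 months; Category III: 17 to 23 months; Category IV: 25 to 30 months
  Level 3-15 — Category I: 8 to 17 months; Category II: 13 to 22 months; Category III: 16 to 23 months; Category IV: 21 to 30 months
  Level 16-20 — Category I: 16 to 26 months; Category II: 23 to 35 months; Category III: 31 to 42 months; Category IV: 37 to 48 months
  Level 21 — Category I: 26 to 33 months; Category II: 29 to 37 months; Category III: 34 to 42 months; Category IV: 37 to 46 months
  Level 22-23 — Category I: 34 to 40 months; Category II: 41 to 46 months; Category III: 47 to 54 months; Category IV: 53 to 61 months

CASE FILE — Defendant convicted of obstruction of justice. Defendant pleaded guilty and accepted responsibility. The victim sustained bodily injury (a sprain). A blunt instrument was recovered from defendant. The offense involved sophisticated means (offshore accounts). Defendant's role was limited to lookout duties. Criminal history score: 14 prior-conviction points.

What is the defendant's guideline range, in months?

Base offense level for obstruction of justice: 14.
R1 applies: 14 − 3 = 11.
R2 applies: 11 − 2 = 9.
R3 applies: 9 + 2 = 11.
R4 applies (level before this adjustment is 11 ≥ 7, so +4): 11 + 4 = 15.
R5 applies (level before this adjustment is 15 ≥ 10, so +4): 15 + 4 = 19.
Final offense level: 19.
Criminal history: 14 prior points → Category IV (14+).
Level 19 falls in the 16-20 band.
Grid: Level 16-20 × Category IV = 37-48 months.

37-48 months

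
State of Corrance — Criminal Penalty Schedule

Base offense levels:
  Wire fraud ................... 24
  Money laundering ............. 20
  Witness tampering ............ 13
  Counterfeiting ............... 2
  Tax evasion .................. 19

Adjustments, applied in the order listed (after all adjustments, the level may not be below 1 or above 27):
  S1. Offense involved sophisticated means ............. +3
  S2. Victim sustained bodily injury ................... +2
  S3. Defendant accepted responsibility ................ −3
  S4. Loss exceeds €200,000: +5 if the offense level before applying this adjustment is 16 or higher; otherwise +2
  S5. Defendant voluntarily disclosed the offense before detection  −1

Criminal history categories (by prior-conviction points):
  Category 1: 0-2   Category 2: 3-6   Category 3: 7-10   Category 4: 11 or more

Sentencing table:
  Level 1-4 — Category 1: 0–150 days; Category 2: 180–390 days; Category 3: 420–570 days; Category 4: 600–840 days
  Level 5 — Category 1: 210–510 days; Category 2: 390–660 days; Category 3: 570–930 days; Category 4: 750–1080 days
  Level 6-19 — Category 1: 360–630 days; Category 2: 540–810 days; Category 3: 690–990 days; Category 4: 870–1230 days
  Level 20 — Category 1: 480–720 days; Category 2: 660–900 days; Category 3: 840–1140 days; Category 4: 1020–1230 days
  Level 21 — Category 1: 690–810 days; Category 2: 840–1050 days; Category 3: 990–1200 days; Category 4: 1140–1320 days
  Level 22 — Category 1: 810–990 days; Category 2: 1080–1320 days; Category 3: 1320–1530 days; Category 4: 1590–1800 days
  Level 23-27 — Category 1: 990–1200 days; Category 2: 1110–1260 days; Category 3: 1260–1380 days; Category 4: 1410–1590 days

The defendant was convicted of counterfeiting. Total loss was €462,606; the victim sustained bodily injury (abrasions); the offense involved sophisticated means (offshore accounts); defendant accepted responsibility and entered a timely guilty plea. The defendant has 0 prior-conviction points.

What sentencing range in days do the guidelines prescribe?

Base offense level for counterfeiting: 2.
S1 applies: 2 + 3 = 5.
S2 applies: 5 + 2 = 7.
S3 applies: 7 − 3 = 4.
S4 applies (level before this adjustment is 4 < 16, so +2): 4 + 2 = 6.
S5 does not apply.
Final offense level: 6.
Criminal history: 0 prior points → Category 1 (0-2).
Level 6 falls in the 6-19 band.
Grid: Level 6-19 × Category 1 = 360-630 days.

360-630 days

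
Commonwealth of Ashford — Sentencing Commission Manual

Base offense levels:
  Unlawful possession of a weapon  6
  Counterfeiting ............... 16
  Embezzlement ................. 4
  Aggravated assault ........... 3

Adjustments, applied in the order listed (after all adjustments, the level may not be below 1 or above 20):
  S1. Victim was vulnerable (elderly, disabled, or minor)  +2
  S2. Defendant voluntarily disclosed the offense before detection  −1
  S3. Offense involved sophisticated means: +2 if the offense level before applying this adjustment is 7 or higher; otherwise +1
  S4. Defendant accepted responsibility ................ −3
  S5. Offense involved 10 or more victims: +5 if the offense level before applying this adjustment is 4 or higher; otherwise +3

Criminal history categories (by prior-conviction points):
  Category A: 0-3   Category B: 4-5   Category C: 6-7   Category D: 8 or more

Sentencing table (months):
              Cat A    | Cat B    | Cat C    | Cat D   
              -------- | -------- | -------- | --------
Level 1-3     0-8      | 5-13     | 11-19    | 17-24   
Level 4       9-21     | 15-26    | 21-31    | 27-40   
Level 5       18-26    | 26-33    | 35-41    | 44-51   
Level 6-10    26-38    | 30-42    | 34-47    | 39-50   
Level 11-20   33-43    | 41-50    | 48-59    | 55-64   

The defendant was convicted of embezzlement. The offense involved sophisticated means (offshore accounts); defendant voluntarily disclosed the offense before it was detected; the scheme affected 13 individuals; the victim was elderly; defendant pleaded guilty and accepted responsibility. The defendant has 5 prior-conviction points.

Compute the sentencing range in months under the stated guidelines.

30-42 months

Base offense level for embezzlement: 4.
S1 applies: 4 + 2 = 6.
S2 applies: 6 − 1 = 5.
S3 applies (level before this adjustment is 5 < 7, so +1): 5 + 1 = 6.
S4 applies: 6 − 3 = 3.
S5 applies (level before this adjustment is 3 < 4, so +3): 3 + 3 = 6.
Final offense level: 6.
Criminal history: 5 prior points → Category B (4-5).
Level 6 falls in the 6-10 band.
Grid: Level 6-10 × Category B = 30-42 months.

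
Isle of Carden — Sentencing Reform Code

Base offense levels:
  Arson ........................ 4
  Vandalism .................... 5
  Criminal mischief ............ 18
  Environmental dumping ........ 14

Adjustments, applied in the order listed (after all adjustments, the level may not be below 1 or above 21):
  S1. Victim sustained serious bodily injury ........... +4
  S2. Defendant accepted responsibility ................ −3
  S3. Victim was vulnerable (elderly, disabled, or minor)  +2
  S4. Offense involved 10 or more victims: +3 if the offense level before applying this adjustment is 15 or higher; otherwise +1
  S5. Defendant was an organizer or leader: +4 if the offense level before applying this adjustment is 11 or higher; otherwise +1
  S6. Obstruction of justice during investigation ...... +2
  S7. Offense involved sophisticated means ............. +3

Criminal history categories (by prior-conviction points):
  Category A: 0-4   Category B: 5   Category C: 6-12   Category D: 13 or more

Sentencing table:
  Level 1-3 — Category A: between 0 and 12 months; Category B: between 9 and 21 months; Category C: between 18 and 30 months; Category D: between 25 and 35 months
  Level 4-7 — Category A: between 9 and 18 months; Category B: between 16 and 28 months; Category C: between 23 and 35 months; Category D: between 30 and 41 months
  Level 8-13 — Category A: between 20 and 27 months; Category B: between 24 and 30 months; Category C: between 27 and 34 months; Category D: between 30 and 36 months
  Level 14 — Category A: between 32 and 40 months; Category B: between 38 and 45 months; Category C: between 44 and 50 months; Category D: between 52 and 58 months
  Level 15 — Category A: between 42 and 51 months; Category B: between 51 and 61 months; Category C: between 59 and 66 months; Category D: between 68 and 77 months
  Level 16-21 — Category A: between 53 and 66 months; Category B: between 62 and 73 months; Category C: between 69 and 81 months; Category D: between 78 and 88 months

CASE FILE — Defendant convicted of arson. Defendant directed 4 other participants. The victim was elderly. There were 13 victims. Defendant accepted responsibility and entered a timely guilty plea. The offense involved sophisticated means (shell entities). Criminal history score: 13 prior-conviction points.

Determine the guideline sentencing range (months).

Base offense level for arson: 4.
S2 applies: 4 − 3 = 1.
S3 applies: 1 + 2 = 3.
S4 applies (level before this adjustment is 3 < 15, so +1): 3 + 1 = 4.
S5 applies (level before this adjustment is 4 < 11, so +1): 4 + 1 = 5.
S7 applies: 5 + 3 = 8.
Final offense level: 8.
Criminal history: 13 prior points → Category D (13+).
Level 8 falls in the 8-13 band.
Grid: Level 8-13 × Category D = 30-36 months.

30-36 months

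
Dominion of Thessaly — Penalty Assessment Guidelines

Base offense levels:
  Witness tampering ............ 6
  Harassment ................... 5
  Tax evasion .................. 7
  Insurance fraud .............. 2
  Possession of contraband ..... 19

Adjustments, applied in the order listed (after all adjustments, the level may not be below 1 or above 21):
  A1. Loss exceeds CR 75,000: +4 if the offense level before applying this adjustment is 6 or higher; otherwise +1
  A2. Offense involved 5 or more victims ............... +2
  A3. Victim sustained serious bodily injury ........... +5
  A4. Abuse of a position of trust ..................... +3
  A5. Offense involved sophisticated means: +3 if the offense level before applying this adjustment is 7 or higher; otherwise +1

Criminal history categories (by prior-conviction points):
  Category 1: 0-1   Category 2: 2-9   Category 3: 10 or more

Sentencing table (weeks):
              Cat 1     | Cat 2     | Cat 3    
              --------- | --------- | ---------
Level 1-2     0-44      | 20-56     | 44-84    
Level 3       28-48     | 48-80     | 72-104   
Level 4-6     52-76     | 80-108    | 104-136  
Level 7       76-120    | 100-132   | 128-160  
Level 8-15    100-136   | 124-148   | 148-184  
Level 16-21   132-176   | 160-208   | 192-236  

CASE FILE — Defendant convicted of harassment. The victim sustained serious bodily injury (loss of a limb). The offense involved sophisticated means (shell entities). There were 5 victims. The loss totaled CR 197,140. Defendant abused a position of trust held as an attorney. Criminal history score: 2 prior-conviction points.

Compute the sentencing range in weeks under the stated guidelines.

Base offense level for harassment: 5.
A1 applies (level before this adjustment is 5 < 6, so +1): 5 + 1 = 6.
A2 applies: 6 + 2 = 8.
A3 applies: 8 + 5 = 13.
A4 applies: 13 + 3 = 16.
A5 applies (level before this adjustment is 16 ≥ 7, so +3): 16 + 3 = 19.
Final offense level: 19.
Criminal history: 2 prior points → Category 2 (2-9).
Level 19 falls in the 16-21 band.
Grid: Level 16-21 × Category 2 = 160-208 weeks.

160-208 weeks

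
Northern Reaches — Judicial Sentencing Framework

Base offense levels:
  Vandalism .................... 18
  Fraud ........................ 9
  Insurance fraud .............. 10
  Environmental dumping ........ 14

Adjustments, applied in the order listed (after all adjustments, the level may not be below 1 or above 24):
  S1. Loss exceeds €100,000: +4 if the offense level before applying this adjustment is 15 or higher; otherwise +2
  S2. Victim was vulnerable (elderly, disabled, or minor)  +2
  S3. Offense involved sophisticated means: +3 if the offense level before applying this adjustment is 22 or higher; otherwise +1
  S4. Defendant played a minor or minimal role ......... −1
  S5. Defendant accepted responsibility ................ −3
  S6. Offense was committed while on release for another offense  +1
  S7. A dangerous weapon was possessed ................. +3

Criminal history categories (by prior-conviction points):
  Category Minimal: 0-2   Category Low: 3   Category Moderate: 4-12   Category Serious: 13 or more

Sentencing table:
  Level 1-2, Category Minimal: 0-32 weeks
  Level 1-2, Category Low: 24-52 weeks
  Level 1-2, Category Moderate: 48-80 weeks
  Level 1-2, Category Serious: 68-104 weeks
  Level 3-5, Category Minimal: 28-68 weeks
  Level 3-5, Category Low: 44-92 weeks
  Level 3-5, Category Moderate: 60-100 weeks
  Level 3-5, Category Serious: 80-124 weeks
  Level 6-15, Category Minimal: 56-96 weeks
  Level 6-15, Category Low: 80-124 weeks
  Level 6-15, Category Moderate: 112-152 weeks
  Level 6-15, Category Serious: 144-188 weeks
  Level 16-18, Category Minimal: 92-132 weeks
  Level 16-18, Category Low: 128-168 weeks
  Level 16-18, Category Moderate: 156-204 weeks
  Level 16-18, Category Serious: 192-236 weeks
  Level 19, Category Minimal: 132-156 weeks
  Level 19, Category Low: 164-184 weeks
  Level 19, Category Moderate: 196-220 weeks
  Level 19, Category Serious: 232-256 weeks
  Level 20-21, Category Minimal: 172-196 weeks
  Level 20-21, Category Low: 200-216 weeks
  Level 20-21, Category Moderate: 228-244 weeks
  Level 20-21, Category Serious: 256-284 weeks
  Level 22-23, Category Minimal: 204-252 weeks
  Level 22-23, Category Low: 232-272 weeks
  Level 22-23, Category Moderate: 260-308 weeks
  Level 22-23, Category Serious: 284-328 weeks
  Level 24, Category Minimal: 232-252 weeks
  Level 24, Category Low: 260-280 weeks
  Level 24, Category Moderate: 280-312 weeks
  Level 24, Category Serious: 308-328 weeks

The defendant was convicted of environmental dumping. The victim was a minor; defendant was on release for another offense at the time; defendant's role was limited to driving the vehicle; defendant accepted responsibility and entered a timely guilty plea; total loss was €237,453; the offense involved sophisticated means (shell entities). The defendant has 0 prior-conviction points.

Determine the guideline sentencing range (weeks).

Base offense level for environmental dumping: 14.
S1 applies (level before this adjustment is 14 < 15, so +2): 14 + 2 = 16.
S2 applies: 16 + 2 = 18.
S3 applies (level before this adjustment is 18 < 22, so +1): 18 + 1 = 19.
S4 applies: 19 − 1 = 18.
S5 applies: 18 − 3 = 15.
S6 applies: 15 + 1 = 16.
S7 does not apply.
Final offense level: 16.
Criminal history: 0 prior points → Category Minimal (0-2).
Level 16 falls in the 16-18 band.
Grid: Level 16-18 × Category Minimal = 92-132 weeks.

92-132 weeks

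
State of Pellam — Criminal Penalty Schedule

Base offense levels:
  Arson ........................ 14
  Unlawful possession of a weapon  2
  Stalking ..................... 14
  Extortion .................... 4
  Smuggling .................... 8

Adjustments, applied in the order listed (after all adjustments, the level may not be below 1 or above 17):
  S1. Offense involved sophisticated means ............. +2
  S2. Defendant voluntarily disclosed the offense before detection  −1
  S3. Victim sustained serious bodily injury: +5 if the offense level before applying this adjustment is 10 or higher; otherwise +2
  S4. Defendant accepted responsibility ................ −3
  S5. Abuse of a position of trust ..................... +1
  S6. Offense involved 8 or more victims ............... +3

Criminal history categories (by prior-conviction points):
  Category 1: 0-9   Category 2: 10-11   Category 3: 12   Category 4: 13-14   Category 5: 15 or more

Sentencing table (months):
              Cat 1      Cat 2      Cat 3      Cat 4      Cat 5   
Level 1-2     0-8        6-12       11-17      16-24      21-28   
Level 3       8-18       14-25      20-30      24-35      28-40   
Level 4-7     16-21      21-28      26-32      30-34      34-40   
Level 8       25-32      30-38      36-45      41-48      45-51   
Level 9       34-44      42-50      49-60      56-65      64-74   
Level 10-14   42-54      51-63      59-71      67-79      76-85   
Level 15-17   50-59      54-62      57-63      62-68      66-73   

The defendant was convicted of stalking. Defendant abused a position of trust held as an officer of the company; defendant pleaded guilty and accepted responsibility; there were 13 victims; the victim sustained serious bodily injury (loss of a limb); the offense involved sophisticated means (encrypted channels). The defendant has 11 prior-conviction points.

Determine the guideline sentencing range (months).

Base offense level for stalking: 14.
S1 applies: 14 + 2 = 16.
S3 applies (level before this adjustment is 16 ≥ 10, so +5): 16 + 5 = 21.
S4 applies: 21 − 3 = 18.
S5 applies: 18 + 1 = 19.
S6 applies: 19 + 3 = 22.
Level 22 exceeds the maximum of 17; capped at 17.
Final offense level: 17.
Criminal history: 11 prior points → Category 2 (10-11).
Level 17 falls in the 15-17 band.
Grid: Level 15-17 × Category 2 = 54-62 months.

54-62 months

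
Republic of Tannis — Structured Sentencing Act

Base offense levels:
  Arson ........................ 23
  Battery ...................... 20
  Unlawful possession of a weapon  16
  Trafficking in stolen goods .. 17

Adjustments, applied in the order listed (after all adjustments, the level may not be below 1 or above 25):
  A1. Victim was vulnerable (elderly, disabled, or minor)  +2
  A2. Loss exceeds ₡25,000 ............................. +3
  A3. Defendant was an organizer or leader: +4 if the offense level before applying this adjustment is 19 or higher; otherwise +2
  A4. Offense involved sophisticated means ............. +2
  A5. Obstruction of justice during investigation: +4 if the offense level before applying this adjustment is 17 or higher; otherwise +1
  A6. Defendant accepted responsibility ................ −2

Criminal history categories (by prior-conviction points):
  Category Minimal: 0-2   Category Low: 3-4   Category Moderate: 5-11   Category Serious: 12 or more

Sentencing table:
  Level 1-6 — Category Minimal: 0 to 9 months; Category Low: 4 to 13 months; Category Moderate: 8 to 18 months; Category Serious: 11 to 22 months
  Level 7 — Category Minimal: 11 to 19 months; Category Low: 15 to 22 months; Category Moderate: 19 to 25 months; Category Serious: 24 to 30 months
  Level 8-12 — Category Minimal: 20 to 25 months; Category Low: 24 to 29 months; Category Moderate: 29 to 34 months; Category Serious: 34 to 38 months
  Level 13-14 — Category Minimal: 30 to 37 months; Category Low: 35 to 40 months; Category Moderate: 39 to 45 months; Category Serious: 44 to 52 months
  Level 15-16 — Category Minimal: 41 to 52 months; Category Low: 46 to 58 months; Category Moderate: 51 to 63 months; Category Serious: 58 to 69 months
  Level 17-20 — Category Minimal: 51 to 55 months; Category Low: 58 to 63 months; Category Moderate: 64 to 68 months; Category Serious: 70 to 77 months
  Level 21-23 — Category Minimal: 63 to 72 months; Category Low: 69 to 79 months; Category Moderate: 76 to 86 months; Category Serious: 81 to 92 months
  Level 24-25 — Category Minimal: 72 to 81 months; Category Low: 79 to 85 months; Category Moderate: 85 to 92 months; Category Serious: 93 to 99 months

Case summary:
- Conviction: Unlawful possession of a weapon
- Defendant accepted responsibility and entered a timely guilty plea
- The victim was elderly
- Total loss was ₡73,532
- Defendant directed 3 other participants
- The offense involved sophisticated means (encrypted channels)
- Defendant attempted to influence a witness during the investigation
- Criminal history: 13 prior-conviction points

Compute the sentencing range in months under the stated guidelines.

Base offense level for unlawful possession of a weapon: 16.
A1 applies: 16 + 2 = 18.
A2 applies: 18 + 3 = 21.
A3 applies (level before this adjustment is 21 ≥ 19, so +4): 21 + 4 = 25.
A4 applies: 25 + 2 = 27.
A5 applies (level before this adjustment is 27 ≥ 17, so +4): 27 + 4 = 31.
A6 applies: 31 − 2 = 29.
Level 29 exceeds the maximum of 25; capped at 25.
Final offense level: 25.
Criminal history: 13 prior points → Category Serious (12+).
Level 25 falls in the 24-25 band.
Grid: Level 24-25 × Category Serious = 93-99 months.

93-99 months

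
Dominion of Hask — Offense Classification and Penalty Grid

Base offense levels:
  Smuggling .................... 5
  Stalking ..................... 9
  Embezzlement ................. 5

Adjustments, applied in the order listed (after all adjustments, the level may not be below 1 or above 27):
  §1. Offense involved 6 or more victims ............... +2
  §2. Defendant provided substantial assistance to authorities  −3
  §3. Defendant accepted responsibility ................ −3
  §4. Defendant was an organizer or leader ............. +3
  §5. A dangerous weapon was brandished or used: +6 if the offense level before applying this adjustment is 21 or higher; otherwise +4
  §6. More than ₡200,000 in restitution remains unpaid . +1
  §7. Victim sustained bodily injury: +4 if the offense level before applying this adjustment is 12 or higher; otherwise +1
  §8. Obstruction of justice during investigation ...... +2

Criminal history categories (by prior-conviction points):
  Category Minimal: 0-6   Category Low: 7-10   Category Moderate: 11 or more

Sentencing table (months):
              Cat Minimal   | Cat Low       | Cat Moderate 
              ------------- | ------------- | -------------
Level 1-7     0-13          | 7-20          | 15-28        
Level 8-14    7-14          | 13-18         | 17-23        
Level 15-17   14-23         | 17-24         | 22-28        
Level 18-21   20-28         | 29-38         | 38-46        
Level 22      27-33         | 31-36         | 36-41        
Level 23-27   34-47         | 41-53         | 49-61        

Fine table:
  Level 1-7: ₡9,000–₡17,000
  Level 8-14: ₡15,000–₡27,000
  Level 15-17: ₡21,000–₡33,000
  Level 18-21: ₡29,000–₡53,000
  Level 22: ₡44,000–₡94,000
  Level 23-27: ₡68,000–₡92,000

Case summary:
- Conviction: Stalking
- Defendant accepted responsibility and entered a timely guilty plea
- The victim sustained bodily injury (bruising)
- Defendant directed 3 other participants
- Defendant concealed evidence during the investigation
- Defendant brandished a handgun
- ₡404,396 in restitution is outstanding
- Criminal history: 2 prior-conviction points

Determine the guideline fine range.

₡29,000–₡53,000

Base offense level for stalking: 9.
§1 does not apply.
§3 applies: 9 − 3 = 6.
§4 applies: 6 + 3 = 9.
§5 applies (level before this adjustment is 9 < 21, so +4): 9 + 4 = 13.
§6 applies: 13 + 1 = 14.
§7 applies (level before this adjustment is 14 ≥ 12, so +4): 14 + 4 = 18.
§8 applies: 18 + 2 = 20.
Final offense level: 20.
Level 20 falls in the 18-21 band.
Fine table: Level 18-21 → ₡29,000–₡53,000.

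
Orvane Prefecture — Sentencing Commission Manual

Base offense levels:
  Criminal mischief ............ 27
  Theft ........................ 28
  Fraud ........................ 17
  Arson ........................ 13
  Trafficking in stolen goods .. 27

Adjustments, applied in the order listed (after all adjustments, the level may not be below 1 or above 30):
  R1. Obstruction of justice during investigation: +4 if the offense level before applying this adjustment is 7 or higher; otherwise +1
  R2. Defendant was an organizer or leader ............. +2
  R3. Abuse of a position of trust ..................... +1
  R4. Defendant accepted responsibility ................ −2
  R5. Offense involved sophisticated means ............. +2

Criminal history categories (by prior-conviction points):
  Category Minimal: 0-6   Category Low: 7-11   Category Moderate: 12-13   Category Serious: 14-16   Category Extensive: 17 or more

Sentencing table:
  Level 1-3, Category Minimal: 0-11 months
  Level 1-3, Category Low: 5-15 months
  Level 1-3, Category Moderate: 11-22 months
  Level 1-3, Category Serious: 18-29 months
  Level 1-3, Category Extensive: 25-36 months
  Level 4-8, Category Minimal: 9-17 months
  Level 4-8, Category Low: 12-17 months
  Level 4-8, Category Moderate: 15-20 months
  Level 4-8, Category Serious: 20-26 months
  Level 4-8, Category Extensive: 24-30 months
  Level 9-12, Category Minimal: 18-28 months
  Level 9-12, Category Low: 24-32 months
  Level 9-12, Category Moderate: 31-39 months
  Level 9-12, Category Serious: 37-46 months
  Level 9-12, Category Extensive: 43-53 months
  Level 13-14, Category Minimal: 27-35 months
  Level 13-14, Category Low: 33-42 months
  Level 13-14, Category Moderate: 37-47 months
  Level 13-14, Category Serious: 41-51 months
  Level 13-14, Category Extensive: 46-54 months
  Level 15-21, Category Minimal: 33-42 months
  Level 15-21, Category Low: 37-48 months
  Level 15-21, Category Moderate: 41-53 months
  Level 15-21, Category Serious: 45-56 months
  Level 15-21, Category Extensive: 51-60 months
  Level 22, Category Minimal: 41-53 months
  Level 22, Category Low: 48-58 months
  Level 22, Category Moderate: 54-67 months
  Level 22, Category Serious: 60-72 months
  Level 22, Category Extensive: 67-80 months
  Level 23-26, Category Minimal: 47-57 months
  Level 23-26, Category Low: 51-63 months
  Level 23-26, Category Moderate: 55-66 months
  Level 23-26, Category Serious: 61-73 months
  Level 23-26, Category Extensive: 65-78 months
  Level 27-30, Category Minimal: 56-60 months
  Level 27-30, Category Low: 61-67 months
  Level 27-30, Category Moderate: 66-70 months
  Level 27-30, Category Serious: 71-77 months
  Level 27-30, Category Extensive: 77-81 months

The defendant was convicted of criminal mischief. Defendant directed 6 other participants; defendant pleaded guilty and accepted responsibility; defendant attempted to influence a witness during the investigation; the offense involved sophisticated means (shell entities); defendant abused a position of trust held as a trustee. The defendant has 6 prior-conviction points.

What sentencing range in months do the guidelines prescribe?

56-60 months

Base offense level for criminal mischief: 27.
R1 applies (level before this adjustment is 27 ≥ 7, so +4): 27 + 4 = 31.
R2 applies: 31 + 2 = 33.
R3 applies: 33 + 1 = 34.
R4 applies: 34 − 2 = 32.
R5 applies: 32 + 2 = 34.
Level 34 exceeds the maximum of 30; capped at 30.
Final offense level: 30.
Criminal history: 6 prior points → Category Minimal (0-6).
Level 30 falls in the 27-30 band.
Grid: Level 27-30 × Category Minimal = 56-60 months.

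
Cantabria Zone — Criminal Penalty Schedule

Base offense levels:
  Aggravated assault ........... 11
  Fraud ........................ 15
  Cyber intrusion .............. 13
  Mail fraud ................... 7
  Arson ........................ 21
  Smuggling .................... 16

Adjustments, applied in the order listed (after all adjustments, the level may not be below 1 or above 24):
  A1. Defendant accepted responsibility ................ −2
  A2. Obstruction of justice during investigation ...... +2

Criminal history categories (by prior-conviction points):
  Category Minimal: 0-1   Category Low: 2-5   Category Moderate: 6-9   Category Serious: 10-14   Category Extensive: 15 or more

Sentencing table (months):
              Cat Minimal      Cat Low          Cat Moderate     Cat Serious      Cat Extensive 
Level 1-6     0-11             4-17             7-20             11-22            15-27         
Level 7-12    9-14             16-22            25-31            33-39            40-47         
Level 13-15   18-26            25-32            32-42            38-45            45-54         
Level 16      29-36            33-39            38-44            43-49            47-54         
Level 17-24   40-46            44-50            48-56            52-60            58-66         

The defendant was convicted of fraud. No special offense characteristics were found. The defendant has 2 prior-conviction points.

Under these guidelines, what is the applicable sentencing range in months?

25-32 months

Base offense level for fraud: 15.
Final offense level: 15.
Criminal history: 2 prior points → Category Low (2-5).
Level 15 falls in the 13-15 band.
Grid: Level 13-15 × Category Low = 25-32 months.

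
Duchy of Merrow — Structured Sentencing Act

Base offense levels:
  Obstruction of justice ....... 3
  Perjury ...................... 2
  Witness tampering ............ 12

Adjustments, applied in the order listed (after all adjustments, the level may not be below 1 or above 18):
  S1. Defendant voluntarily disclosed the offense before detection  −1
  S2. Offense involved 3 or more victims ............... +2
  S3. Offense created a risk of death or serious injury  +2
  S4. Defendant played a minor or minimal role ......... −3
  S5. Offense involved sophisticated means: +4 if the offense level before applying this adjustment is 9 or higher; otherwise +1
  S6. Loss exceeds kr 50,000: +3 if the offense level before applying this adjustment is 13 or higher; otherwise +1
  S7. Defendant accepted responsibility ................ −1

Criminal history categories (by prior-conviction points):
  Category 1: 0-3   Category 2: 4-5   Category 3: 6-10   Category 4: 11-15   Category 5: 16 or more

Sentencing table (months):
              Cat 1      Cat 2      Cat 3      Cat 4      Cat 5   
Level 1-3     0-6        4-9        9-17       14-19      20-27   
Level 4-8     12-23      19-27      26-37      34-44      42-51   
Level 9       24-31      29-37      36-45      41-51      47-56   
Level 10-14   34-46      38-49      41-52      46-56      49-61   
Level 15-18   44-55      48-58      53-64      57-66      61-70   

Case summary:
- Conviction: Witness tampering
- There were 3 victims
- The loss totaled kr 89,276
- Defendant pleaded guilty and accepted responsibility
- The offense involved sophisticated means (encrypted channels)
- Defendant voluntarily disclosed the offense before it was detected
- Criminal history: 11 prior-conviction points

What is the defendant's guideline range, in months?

Base offense level for witness tampering: 12.
S1 applies: 12 − 1 = 11.
S2 applies: 11 + 2 = 13.
S5 applies (level before this adjustment is 13 ≥ 9, so +4): 13 + 4 = 17.
S6 applies (level before this adjustment is 17 ≥ 13, so +3): 17 + 3 = 20.
S7 applies: 20 − 1 = 19.
Level 19 exceeds the maximum of 18; capped at 18.
Final offense level: 18.
Criminal history: 11 prior points → Category 4 (11-15).
Level 18 falls in the 15-18 band.
Grid: Level 15-18 × Category 4 = 57-66 months.

57-66 months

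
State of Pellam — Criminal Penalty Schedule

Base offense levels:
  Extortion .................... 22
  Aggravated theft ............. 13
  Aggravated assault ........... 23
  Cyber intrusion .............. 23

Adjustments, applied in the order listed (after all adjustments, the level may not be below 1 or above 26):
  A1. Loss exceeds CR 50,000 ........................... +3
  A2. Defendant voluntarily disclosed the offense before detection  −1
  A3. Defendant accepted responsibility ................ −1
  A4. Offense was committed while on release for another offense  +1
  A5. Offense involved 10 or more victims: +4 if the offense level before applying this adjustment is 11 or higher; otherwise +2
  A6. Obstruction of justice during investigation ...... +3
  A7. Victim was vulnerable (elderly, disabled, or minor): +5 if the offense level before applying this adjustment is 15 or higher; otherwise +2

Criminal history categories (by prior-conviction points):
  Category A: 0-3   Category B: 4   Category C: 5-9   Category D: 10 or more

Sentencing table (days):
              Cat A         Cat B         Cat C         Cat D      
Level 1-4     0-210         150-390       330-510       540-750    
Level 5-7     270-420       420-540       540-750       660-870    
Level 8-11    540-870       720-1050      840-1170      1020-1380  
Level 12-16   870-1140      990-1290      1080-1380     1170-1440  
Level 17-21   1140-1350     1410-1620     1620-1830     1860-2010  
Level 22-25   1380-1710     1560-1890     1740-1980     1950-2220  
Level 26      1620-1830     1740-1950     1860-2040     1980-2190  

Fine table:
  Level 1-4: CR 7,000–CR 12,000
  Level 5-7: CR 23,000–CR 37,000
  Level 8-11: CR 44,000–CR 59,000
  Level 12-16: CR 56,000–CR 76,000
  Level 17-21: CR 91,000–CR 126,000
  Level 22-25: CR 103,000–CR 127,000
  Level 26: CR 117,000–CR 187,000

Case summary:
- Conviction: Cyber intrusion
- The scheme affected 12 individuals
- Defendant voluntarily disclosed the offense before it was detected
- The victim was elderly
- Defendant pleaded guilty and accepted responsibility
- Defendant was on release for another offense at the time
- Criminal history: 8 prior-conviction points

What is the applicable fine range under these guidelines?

Base offense level for cyber intrusion: 23.
A2 applies: 23 − 1 = 22.
A3 applies: 22 − 1 = 21.
A4 applies: 21 + 1 = 22.
A5 applies (level before this adjustment is 22 ≥ 11, so +4): 22 + 4 = 26.
A6 does not apply.
A7 applies (level before this adjustment is 26 ≥ 15, so +5): 26 + 5 = 31.
Level 31 exceeds the maximum of 26; capped at 26.
Final offense level: 26.
Level 26 falls in the 26 band.
Fine table: Level 26 → CR 117,000–CR 187,000.

CR 117,000–CR 187,000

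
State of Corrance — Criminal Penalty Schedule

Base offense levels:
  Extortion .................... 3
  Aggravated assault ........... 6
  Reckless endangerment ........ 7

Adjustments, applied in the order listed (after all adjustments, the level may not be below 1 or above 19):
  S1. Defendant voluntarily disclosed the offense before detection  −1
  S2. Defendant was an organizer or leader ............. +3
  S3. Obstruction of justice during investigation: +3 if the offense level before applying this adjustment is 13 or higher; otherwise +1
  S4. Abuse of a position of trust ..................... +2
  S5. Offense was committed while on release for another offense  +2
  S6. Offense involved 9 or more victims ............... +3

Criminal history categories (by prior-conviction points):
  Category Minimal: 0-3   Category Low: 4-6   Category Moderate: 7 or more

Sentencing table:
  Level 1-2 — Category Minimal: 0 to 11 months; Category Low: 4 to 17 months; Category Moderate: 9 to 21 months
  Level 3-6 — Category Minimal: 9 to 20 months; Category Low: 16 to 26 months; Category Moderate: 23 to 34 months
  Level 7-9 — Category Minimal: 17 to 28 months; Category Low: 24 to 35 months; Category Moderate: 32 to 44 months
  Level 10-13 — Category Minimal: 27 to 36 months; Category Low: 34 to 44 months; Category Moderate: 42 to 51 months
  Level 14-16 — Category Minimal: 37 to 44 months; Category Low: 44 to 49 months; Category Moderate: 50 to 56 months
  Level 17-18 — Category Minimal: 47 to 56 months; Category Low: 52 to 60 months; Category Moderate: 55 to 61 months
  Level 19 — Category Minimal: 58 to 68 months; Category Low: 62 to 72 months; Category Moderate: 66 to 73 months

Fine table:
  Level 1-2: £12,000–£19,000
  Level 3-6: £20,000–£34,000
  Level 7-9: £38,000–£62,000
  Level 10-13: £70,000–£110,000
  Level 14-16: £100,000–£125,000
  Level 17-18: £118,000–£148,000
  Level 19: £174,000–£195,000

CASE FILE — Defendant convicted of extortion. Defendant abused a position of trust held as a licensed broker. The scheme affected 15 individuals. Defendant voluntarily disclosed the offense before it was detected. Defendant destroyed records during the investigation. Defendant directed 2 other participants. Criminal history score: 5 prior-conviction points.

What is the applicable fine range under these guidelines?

Base offense level for extortion: 3.
S1 applies: 3 − 1 = 2.
S2 applies: 2 + 3 = 5.
S3 applies (level before this adjustment is 5 < 13, so +1): 5 + 1 = 6.
S4 applies: 6 + 2 = 8.
S6 applies: 8 + 3 = 11.
Final offense level: 11.
Level 11 falls in the 10-13 band.
Fine table: Level 10-13 → £70,000–£110,000.

£70,000–£110,000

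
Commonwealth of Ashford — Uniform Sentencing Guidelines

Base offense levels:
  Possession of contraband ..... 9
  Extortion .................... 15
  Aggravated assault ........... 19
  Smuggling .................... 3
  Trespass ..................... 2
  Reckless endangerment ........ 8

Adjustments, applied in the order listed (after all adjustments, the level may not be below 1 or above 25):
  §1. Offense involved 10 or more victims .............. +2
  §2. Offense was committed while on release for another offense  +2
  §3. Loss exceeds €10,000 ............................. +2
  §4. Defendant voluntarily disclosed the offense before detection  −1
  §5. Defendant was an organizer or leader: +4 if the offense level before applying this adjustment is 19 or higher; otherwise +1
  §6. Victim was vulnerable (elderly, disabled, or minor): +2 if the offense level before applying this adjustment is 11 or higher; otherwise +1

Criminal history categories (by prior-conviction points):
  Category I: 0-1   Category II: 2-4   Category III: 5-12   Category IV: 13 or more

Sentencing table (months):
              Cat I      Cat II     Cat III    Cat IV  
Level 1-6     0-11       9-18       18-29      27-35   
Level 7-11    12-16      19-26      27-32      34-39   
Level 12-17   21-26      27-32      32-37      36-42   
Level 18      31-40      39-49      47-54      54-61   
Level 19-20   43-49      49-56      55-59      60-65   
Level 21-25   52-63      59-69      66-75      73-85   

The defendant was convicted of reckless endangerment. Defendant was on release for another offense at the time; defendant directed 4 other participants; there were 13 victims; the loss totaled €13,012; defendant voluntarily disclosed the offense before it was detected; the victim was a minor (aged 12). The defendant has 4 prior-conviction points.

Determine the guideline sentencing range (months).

27-32 months

Base offense level for reckless endangerment: 8.
§1 applies: 8 + 2 = 10.
§2 applies: 10 + 2 = 12.
§3 applies: 12 + 2 = 14.
§4 applies: 14 − 1 = 13.
§5 applies (level before this adjustment is 13 < 19, so +1): 13 + 1 = 14.
§6 applies (level before this adjustment is 14 ≥ 11, so +2): 14 + 2 = 16.
Final offense level: 16.
Criminal history: 4 prior points → Category II (2-4).
Level 16 falls in the 12-17 band.
Grid: Level 12-17 × Category II = 27-32 months.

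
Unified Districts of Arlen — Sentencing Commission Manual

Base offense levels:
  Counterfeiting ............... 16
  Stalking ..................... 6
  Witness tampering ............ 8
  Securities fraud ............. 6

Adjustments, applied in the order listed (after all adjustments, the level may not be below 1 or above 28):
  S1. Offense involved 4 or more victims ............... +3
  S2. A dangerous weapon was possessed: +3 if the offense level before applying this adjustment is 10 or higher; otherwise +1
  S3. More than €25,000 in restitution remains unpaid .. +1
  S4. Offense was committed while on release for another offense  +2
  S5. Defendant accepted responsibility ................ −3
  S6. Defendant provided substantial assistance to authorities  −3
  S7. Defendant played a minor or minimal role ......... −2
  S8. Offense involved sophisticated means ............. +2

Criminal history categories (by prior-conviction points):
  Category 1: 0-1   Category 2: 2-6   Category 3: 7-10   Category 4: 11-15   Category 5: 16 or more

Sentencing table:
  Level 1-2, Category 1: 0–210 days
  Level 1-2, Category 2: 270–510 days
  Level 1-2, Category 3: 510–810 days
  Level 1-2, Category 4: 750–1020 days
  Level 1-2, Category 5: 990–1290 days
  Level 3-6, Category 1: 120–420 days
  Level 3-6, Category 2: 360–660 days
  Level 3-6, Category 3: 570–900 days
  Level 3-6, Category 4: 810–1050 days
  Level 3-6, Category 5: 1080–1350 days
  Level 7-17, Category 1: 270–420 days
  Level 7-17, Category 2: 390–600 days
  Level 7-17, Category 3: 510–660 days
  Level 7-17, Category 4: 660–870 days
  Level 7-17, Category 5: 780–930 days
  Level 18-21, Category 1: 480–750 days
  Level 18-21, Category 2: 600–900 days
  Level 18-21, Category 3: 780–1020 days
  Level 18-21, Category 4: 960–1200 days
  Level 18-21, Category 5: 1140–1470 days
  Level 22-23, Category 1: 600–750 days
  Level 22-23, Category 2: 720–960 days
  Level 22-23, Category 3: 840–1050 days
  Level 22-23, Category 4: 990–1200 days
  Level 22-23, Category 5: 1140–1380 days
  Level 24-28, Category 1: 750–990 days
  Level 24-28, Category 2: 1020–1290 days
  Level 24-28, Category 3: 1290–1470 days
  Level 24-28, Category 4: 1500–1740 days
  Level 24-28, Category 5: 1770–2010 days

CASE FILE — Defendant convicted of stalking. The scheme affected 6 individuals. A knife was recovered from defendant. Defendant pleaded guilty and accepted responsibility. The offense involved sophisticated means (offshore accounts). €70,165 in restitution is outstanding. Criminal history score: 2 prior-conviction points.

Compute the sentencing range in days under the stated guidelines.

390-600 days

Base offense level for stalking: 6.
S1 applies: 6 + 3 = 9.
S2 applies (level before this adjustment is 9 < 10, so +1): 9 + 1 = 10.
S3 applies: 10 + 1 = 11.
S5 applies: 11 − 3 = 8.
S7 does not apply.
S8 applies: 8 + 2 = 10.
Final offense level: 10.
Criminal history: 2 prior points → Category 2 (2-6).
Level 10 falls in the 7-17 band.
Grid: Level 7-17 × Category 2 = 390-600 days.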